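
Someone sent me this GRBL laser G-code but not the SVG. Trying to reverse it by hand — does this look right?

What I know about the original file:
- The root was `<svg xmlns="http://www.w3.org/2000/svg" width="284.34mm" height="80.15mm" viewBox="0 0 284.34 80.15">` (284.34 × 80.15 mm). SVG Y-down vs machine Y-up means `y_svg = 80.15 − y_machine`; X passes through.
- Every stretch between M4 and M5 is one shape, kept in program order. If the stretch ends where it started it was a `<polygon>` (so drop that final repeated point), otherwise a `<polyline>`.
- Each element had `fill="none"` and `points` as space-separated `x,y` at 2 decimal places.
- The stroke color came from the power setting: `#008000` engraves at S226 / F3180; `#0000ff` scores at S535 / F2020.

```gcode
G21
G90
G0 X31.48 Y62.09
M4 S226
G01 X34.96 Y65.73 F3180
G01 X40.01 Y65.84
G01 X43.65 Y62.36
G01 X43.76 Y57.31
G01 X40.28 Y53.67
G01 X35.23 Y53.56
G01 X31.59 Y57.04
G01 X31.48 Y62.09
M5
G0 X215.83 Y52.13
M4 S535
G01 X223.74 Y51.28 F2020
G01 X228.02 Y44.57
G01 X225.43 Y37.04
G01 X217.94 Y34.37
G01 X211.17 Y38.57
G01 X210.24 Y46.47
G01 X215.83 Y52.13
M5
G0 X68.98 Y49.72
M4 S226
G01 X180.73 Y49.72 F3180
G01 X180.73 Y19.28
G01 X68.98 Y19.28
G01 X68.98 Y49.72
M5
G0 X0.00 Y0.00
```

<svg xmlns="http://www.w3.org/2000/svg" width="284.34mm" height="80.15mm" viewBox="0 0 284.34 80.15">
  <polygon points="31.48,18.06 34.96,14.42 40.01,14.31 43.65,17.79 43.76,22.84 40.28,26.48 35.23,26.59 31.59,23.11" fill="none" stroke="#008000"/>
  <polygon points="215.83,28.02 223.74,28.87 228.02,35.58 225.43,43.11 217.94,45.78 211.17,41.58 210.24,33.68" fill="none" stroke="#0000ff"/>
  <polygon points="68.98,30.43 180.73,30.43 180.73,60.87 68.98,60.87" fill="none" stroke="#008000"/>
</svg>

y_svg = 80.15 − y_m.

[1] S226→`#008000` (engrave); closed run; points: 31.48,18.06 34.96,14.42 40.01,14.31 43.65,17.79 43.76,22.84 40.28,26.48 35.23,26.59 31.59,23.11

[2] S535→`#0000ff` (score); closed run; points: 215.83,28.02 223.74,28.87 228.02,35.58 225.43,43.11 217.94,45.78 211.17,41.58 210.24,33.68

[3] S226→`#008000` (engrave); closed run; points: 68.98,30.43 180.73,30.43 180.73,60.87 68.98,60.87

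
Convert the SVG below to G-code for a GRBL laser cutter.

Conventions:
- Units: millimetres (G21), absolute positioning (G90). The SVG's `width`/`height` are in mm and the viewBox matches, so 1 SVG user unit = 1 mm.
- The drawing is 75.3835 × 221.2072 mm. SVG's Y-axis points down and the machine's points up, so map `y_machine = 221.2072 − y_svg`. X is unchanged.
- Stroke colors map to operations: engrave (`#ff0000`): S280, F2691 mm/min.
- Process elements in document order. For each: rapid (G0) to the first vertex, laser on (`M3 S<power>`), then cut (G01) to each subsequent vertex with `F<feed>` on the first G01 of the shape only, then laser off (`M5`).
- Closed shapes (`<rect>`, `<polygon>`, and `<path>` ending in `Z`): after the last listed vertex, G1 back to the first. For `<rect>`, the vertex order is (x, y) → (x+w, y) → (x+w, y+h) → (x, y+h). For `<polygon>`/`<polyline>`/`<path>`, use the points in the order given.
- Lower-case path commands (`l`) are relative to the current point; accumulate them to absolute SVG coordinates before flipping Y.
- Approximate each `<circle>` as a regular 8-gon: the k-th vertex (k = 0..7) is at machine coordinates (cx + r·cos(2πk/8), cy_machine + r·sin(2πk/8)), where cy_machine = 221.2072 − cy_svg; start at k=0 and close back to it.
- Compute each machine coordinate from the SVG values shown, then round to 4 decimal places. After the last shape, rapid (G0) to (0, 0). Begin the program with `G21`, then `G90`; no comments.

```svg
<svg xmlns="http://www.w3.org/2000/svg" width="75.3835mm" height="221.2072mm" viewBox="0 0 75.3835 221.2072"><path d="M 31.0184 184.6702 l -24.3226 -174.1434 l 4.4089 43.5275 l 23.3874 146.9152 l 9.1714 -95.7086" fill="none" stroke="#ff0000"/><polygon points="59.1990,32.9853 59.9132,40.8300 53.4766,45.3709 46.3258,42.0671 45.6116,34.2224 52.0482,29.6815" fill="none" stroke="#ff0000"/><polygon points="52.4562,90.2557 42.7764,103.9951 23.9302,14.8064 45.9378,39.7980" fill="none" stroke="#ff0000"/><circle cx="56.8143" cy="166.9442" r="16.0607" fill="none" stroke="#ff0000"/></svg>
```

G21
G90
G0 X31.0184 Y36.5370
M3 S280
G01 X6.6958 Y210.6804 F2691
G01 X11.1047 Y167.1529
G01 X34.4921 Y20.2377
G01 X43.6635 Y115.9463
M5
G0 X59.1990 Y188.2219
M3 S280
G01 X59.9132 Y180.3772 F2691
G01 X53.4766 Y175.8363
G01 X46.3258 Y179.1401
G01 X45.6116 Y186.9848
G01 X52.0482 Y191.5257
G01 X59.1990 Y188.2219
M5
G0 X52.4562 Y130.9515
M3 S280
G01 X42.7764 Y117.2121 F2691
G01 X23.9302 Y206.4008
G01 X45.9378 Y181.4092
G01 X52.4562 Y130.9515
M5
G0 X72.8750 Y54.2630
M3 S280
G01 X68.1709 Y65.6196 F2691
G01 X56.8143 Y70.3237
G01 X45.4577 Y65.6196
G01 X40.7536 Y54.2630
G01 X45.4577 Y42.9064
G01 X56.8143 Y38.2023
G01 X68.1709 Y42.9064
G01 X72.8750 Y54.2630
M5
G0 X0.0000 Y0.0000

1 u = 1 mm; y_m = 221.2072 − y.

[1] `<path>` open polyline, #ff0000→engrave S280 F2691: (31.0184,36.5370) → (6.6958,210.6804) → (11.1047,167.1529) → (34.4921,20.2377) → (43.6635,115.9463)

[2] `<polygon>` regular polygon, #ff0000→engrave S280 F2691: (59.1990,188.2219) → (59.9132,180.3772) → (53.4766,175.8363) → (46.3258,179.1401) → (45.6116,186.9848) → (52.0482,191.5257) → (59.1990,188.2219) (closed)

[3] `<polygon>` closed polygon, #ff0000→engrave S280 F2691: (52.4562,130.9515) → (42.7764,117.2121) → (23.9302,206.4008) → (45.9378,181.4092) → (52.4562,130.9515) (closed)

[4] `<circle>` circle, #ff0000→engrave S280 F2691: (72.8750,54.2630) → (68.1709,65.6196) → (56.8143,70.3237) → (45.4577,65.6196) → (40.7536,54.2630) → (45.4577,42.9064) → (56.8143,38.2023) → (68.1709,42.9064) → (72.8750,54.2630) (closed)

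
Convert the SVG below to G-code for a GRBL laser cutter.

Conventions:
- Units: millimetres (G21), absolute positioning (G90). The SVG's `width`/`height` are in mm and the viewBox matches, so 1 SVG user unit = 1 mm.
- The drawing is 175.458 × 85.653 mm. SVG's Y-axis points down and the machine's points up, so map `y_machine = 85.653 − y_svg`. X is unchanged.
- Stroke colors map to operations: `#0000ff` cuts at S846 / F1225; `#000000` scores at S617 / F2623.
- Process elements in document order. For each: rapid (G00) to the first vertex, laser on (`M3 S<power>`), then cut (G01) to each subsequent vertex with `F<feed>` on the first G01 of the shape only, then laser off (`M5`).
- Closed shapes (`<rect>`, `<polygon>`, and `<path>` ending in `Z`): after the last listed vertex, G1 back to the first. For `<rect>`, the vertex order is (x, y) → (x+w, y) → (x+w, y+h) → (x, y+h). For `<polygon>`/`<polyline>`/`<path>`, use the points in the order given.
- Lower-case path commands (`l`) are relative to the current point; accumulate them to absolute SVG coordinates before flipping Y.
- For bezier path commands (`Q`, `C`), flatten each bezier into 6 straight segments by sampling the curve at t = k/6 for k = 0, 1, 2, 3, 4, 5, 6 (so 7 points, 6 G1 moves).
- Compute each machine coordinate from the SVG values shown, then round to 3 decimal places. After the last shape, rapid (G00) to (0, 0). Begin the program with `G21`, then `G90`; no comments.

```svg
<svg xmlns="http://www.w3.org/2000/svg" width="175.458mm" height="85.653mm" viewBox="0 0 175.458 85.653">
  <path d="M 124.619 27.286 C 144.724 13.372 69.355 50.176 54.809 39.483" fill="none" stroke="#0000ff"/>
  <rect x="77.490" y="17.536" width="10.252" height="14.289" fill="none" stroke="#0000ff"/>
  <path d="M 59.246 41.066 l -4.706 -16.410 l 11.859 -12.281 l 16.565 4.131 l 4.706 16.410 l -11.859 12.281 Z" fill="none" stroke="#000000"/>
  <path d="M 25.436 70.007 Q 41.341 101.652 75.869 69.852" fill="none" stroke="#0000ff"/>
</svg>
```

viewBox `0 0 175.458 85.653` with mm width/height → 1 unit = 1 mm. Flip: y_m = 85.653 − y_svg.

**Shape 1** — `<path>` cubic bezier, stroke `#0000ff` → cut (S846, F1225). Control points (SVG): P0=(124.619,27.286), P1=(144.724,13.372), P2=(69.355,50.176), P3=(54.809,39.483); sampled at t=k/6. Machine vertices: (124.619,58.367) → (127.439,61.552) → (118.688,59.013) → (102.708,53.476) → (83.841,47.672) → (66.427,44.327) → (54.809,46.170). Open path.

**Shape 2** — `<rect>` rectangle, stroke `#0000ff` → cut (S846, F1225). Machine vertices: (77.490,68.117) → (87.742,68.117) → (87.742,53.828) → (77.490,53.828) → (77.490,68.117). Closed: final G1 returns to the first vertex.

**Shape 3** — `<path>` regular polygon, stroke `#000000` → score (S617, F2623). Machine vertices: (59.246,44.587) → (54.540,60.997) → (66.399,73.278) → (82.964,69.147) → (87.670,52.737) → (75.811,40.456) → (59.246,44.587). Closed: final G1 returns to the first vertex.

**Shape 4** — `<path>` quadratic bezier, stroke `#0000ff` → cut (S846, F1225). Control points (SVG): P0=(25.436,70.007), P1=(41.341,101.652), P2=(75.869,69.852); sampled at t=k/6. Machine vertices: (25.436,15.646) → (31.255,6.860) → (38.109,1.599) → (45.997,-0.138) → (54.920,1.650) → (64.877,6.963) → (75.869,15.801). Open path.

G21
G90
G00 X124.619 Y58.367
M3 S846
G01 X127.439 Y61.552 F1225
G01 X118.688 Y59.013
G01 X102.708 Y53.476
G01 X83.841 Y47.672
G01 X66.427 Y44.327
G01 X54.809 Y46.170
M5
G00 X77.490 Y68.117
M3 S846
G01 X87.742 Y68.117 F1225
G01 X87.742 Y53.828
G01 X77.490 Y53.828
G01 X77.490 Y68.117
M5
G00 X59.246 Y44.587
M3 S617
G01 X54.540 Y60.997 F2623
G01 X66.399 Y73.278
G01 X82.964 Y69.147
G01 X87.670 Y52.737
G01 X75.811 Y40.456
G01 X59.246 Y44.587
M5
G00 X25.436 Y15.646
M3 S846
G01 X31.255 Y6.860 F1225
G01 X38.109 Y1.599
G01 X45.997 Y-0.138
G01 X54.920 Y1.650
G01 X64.877 Y6.963
G01 X75.869 Y15.801
M5
G00 X0.000 Y0.000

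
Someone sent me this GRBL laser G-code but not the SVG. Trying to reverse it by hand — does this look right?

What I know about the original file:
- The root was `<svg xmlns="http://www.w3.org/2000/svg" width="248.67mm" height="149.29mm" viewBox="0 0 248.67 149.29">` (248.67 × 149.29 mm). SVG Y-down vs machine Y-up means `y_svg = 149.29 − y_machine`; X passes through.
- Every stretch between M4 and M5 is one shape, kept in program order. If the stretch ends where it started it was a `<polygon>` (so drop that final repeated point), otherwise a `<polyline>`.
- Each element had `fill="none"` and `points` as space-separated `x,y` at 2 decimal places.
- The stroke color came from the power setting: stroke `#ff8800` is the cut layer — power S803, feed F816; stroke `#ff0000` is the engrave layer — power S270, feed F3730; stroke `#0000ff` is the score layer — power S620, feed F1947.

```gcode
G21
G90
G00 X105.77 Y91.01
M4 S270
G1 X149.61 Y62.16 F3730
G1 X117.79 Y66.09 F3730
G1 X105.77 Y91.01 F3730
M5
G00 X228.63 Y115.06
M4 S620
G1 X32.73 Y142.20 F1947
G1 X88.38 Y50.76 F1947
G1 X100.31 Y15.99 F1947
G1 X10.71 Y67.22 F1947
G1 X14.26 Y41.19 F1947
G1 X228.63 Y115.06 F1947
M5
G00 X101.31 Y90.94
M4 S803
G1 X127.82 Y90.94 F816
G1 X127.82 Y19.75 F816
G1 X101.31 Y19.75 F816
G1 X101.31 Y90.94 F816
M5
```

Each laser-on run becomes one SVG element. Flip Y back into SVG space with y_svg = 149.29 − y_machine.

Run 1: power S270 maps to stroke `#ff0000` (engrave). The run returns to its start, so emit a `<polygon>` with points (Y-flipped): 105.77,58.28 149.61,87.13 117.79,83.20.

Run 2: power S620 maps to stroke `#0000ff` (score). The run returns to its start, so emit a `<polygon>` with points (Y-flipped): 228.63,34.23 32.73,7.09 88.38,98.53 100.31,133.30 10.71,82.07 14.26,108.10.

Run 3: S803 ⇒ cut layer `#ff8800`. The run returns to its start, so emit a `<polygon>` with points (Y-flipped): 101.31,58.35 127.82,58.35 127.82,129.54 101.31,129.54.

<svg xmlns="http://www.w3.org/2000/svg" width="248.67mm" height="149.29mm" viewBox="0 0 248.67 149.29">
  <polygon points="105.77,58.28 149.61,87.13 117.79,83.20" fill="none" stroke="#ff0000"/>
  <polygon points="228.63,34.23 32.73,7.09 88.38,98.53 100.31,133.30 10.71,82.07 14.26,108.10" fill="none" stroke="#0000ff"/>
  <polygon points="101.31,58.35 127.82,58.35 127.82,129.54 101.31,129.54" fill="none" stroke="#ff8800"/>
</svg>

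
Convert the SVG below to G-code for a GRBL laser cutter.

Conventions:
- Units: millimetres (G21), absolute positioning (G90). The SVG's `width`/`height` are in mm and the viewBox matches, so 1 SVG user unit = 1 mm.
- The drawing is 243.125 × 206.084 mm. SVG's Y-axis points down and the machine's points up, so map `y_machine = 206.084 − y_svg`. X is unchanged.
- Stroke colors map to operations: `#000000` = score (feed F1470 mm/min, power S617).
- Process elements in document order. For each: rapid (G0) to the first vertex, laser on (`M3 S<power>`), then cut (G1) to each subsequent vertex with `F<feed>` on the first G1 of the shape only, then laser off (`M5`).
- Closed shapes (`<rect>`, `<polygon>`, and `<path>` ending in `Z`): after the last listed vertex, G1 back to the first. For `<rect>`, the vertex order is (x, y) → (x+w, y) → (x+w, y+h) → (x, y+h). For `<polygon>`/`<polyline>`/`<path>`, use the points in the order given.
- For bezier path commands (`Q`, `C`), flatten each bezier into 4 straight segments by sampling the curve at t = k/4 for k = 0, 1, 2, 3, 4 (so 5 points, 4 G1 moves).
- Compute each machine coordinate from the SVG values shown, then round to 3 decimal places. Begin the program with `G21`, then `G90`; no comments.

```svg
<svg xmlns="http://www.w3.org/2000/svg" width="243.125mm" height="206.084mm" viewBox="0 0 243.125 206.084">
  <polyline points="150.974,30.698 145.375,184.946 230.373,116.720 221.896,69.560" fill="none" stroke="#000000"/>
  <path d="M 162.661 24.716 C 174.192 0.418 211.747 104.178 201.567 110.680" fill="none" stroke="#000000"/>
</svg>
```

1 u = 1 mm; y_m = 206.084 − y.

[1] `<polyline>` open polyline, #000000→score S617 F1470: (150.974,175.386) → (145.375,21.138) → (230.373,89.364) → (221.896,136.524)

[2] `<path>` cubic bezier, #000000→score S617 F1470: (162.661,181.368) → (175.036,179.101) → (190.256,149.936) → (201.404,114.996) → (201.567,95.404)

G21
G90
G0 X150.974 Y175.386
M3 S617
G1 X145.375 Y21.138 F1470
G1 X230.373 Y89.364
G1 X221.896 Y136.524
M5
G0 X162.661 Y181.368
M3 S617
G1 X175.036 Y179.101 F1470
G1 X190.256 Y149.936
G1 X201.404 Y114.996
G1 X201.567 Y95.404
M5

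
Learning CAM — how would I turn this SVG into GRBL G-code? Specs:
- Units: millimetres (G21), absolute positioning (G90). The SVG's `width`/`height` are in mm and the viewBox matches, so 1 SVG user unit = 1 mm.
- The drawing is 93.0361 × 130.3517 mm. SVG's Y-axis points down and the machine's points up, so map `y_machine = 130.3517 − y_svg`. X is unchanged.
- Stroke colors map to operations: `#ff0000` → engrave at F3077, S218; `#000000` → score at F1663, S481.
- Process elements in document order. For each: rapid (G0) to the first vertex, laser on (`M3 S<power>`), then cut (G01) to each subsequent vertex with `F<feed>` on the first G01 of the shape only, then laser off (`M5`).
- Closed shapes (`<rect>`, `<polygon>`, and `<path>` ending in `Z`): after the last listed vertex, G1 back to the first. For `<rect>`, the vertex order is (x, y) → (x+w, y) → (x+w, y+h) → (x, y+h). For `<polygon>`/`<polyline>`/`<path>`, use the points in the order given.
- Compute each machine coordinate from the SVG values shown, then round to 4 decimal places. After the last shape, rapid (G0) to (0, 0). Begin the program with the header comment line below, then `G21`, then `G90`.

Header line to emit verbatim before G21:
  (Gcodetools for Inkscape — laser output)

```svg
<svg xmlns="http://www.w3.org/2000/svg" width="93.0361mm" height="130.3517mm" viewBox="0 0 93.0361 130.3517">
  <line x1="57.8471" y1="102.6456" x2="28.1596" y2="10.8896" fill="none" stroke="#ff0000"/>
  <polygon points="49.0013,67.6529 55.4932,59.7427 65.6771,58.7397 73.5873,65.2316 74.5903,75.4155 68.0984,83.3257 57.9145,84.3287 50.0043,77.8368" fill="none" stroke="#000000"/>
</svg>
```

viewBox `0 0 93.0361 130.3517` with mm width/height → 1 unit = 1 mm. Flip: y_m = 130.3517 − y_svg.

**Shape 1** — `<line>` line segment, stroke `#ff0000` → engrave (S218, F3077). Machine vertices: (57.8471,27.7061) → (28.1596,119.4621). Open path.

**Shape 2** — `<polygon>` regular polygon, stroke `#000000` → score (S481, F1663). Machine vertices: (49.0013,62.6988) → (55.4932,70.6090) → (65.6771,71.6120) → (73.5873,65.1201) → (74.5903,54.9362) → (68.0984,47.0260) → (57.9145,46.0230) → (50.0043,52.5149) → (49.0013,62.6988). Closed: final G1 returns to the first vertex.

(Gcodetools for Inkscape — laser output)
G21
G90
G0 X57.8471 Y27.7061
M3 S218
G01 X28.1596 Y119.4621 F3077
M5
G0 X49.0013 Y62.6988
M3 S481
G01 X55.4932 Y70.6090 F1663
G01 X65.6771 Y71.6120
G01 X73.5873 Y65.1201
G01 X74.5903 Y54.9362
G01 X68.0984 Y47.0260
G01 X57.9145 Y46.0230
G01 X50.0043 Y52.5149
G01 X49.0013 Y62.6988
M5
G0 X0.0000 Y0.0000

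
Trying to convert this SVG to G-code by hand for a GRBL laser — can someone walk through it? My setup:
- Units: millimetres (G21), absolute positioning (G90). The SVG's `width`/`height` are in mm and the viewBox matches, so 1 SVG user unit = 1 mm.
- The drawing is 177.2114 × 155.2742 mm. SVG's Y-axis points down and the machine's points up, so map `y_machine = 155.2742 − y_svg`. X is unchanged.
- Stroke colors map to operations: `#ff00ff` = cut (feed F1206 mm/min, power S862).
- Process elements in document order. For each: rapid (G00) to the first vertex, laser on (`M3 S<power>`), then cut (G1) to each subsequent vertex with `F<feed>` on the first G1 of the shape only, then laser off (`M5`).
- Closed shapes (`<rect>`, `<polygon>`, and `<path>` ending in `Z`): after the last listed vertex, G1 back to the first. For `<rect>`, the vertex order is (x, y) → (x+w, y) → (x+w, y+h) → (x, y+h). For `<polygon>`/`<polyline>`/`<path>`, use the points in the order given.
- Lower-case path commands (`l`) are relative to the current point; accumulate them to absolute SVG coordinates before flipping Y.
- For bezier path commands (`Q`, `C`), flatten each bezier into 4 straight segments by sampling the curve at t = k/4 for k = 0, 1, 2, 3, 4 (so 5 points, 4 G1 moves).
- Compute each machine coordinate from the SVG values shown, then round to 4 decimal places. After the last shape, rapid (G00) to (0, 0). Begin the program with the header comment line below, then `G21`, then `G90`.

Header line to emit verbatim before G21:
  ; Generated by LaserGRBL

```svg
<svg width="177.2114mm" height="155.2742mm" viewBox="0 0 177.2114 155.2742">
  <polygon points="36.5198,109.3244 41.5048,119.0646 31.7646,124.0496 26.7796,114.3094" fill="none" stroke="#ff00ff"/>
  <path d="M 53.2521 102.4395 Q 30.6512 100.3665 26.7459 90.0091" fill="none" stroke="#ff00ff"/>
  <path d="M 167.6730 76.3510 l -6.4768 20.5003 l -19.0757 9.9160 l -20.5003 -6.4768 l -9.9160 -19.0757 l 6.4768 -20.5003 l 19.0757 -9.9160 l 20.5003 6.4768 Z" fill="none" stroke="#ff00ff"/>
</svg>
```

; Generated by LaserGRBL
G21
G90
G00 X36.5198 Y45.9498
M3 S862
G1 X41.5048 Y36.2096 F1206
G1 X31.7646 Y31.2246
G1 X26.7796 Y40.9648
G1 X36.5198 Y45.9498
M5
G00 X53.2521 Y52.8347
M3 S862
G1 X43.1201 Y54.3890 F1206
G1 X35.3251 Y56.9788
G1 X29.8670 Y60.6042
G1 X26.7459 Y65.2651
M5
G00 X167.6730 Y78.9232
M3 S862
G1 X161.1962 Y58.4229 F1206
G1 X142.1205 Y48.5069
G1 X121.6202 Y54.9837
G1 X111.7042 Y74.0594
G1 X118.1810 Y94.5597
G1 X137.2567 Y104.4757
G1 X157.7570 Y97.9989
G1 X167.6730 Y78.9232
M5
G00 X0.0000 Y0.0000

Since the viewBox matches the mm dimensions, user units are millimetres directly. The only transform is the Y-flip y_m = 155.2742 − y_svg.

Shape 1 is a regular polygon drawn with `<polygon>`. Its stroke #ff00ff means cut at S862, F1206. After flipping Y the toolpath is (36.5198,45.9498) → (41.5048,36.2096) → (31.7646,31.2246) → (26.7796,40.9648) → (36.5198,45.9498), returning to the start.

Shape 2 is a quadratic bezier drawn with `<path>`. Its stroke #ff00ff means cut at S862, F1206. After flipping Y the toolpath is (53.2521,52.8347) → (43.1201,54.3890) → (35.3251,56.9788) → (29.8670,60.6042) → (26.7459,65.2651).

Shape 3 is a regular polygon drawn with `<path>`. Its stroke #ff00ff means cut at S862, F1206. After flipping Y the toolpath is (167.6730,78.9232) → (161.1962,58.4229) → (142.1205,48.5069) → (121.6202,54.9837) → (111.7042,74.0594) → (118.1810,94.5597) → (137.2567,104.4757) → (157.7570,97.9989) → (167.6730,78.9232), returning to the start.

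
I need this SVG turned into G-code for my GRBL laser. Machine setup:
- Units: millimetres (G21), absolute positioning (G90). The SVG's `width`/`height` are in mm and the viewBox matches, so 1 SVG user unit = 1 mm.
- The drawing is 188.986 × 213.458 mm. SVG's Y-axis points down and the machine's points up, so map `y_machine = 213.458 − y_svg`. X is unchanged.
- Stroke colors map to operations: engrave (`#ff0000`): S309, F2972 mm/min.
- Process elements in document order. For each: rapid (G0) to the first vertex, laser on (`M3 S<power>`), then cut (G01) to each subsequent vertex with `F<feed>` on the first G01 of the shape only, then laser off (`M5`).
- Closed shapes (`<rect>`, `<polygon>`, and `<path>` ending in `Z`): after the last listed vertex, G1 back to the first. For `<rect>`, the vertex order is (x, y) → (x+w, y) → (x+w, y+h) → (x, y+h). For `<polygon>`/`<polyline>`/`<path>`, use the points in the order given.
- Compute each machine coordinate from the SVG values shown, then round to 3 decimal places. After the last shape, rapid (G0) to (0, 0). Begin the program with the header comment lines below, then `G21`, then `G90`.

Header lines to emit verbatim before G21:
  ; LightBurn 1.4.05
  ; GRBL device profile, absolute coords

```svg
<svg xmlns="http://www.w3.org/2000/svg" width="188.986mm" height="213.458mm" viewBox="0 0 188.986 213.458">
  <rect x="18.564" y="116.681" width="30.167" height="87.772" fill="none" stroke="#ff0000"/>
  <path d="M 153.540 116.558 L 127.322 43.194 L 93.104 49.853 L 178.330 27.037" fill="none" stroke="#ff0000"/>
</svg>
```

1 u = 1 mm; y_m = 213.458 − y.

[1] `<rect>` rectangle, #ff0000→engrave S309 F2972: (18.564,96.777) → (48.731,96.777) → (48.731,9.005) → (18.564,9.005) → (18.564,96.777) (closed)

[2] `<path>` open polyline, #ff0000→engrave S309 F2972: (153.540,96.900) → (127.322,170.264) → (93.104,163.605) → (178.330,186.421)

; LightBurn 1.4.05
; GRBL device profile, absolute coords
G21
G90
G0 X18.564 Y96.777
M3 S309
G01 X48.731 Y96.777 F2972
G01 X48.731 Y9.005
G01 X18.564 Y9.005
G01 X18.564 Y96.777
M5
G0 X153.540 Y96.900
M3 S309
G01 X127.322 Y170.264 F2972
G01 X93.104 Y163.605
G01 X178.330 Y186.421
M5
G0 X0.000 Y0.000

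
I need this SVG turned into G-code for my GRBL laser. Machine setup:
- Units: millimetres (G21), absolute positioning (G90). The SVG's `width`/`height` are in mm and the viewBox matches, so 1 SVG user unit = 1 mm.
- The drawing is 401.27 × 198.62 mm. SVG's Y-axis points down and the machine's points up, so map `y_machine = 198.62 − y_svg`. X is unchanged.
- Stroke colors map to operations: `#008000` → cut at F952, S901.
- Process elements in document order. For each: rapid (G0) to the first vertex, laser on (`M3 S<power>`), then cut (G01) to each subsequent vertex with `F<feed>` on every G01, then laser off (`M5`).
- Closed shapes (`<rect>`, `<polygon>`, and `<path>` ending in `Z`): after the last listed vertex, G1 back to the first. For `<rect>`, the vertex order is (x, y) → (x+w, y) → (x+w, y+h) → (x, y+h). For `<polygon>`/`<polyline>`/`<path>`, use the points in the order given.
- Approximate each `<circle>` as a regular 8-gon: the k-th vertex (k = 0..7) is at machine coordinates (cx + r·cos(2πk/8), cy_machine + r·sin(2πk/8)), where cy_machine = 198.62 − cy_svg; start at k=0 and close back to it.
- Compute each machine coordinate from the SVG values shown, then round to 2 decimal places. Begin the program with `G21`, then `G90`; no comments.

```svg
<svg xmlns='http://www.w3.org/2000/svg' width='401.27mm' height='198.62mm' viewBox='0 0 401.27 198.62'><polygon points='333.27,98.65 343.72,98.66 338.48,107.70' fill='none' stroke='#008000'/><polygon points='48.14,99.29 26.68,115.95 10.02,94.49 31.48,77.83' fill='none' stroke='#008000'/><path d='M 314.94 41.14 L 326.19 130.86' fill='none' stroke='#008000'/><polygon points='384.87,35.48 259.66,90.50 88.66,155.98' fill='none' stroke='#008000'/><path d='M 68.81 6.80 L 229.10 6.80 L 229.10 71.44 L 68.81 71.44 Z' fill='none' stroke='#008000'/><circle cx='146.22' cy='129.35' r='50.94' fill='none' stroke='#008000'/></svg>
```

Since the viewBox matches the mm dimensions, user units are millimetres directly. The only transform is the Y-flip y_m = 198.62 − y_svg.

Shape 1 is a regular polygon drawn with `<polygon>`. Its stroke #008000 means cut at S901, F952. After flipping Y the toolpath is (333.27,99.97) → (343.72,99.96) → (338.48,90.92) → (333.27,99.97), returning to the start.

Shape 2 is a regular polygon drawn with `<polygon>`. Its stroke #008000 means cut at S901, F952. After flipping Y the toolpath is (48.14,99.33) → (26.68,82.67) → (10.02,104.13) → (31.48,120.79) → (48.14,99.33), returning to the start.

Shape 3 is a line segment drawn with `<path>`. Its stroke #008000 means cut at S901, F952. After flipping Y the toolpath is (314.94,157.48) → (326.19,67.76).

Shape 4 is a closed polygon drawn with `<polygon>`. Its stroke #008000 means cut at S901, F952. After flipping Y the toolpath is (384.87,163.14) → (259.66,108.12) → (88.66,42.64) → (384.87,163.14), returning to the start.

Shape 5 is a rectangle drawn with `<path>`. Its stroke #008000 means cut at S901, F952. After flipping Y the toolpath is (68.81,191.82) → (229.10,191.82) → (229.10,127.18) → (68.81,127.18) → (68.81,191.82), returning to the start.

Shape 6 is a circle drawn with `<circle>`. Its stroke #008000 means cut at S901, F952. After flipping Y the toolpath is (197.16,69.27) → (182.24,105.29) → (146.22,120.21) → (110.20,105.29) → (95.28,69.27) → (110.20,33.25) → (146.22,18.33) → (182.24,33.25) → (197.16,69.27), returning to the start.

G21
G90
G0 X333.27 Y99.97
M3 S901
G01 X343.72 Y99.96 F952
G01 X338.48 Y90.92 F952
G01 X333.27 Y99.97 F952
M5
G0 X48.14 Y99.33
M3 S901
G01 X26.68 Y82.67 F952
G01 X10.02 Y104.13 F952
G01 X31.48 Y120.79 F952
G01 X48.14 Y99.33 F952
M5
G0 X314.94 Y157.48
M3 S901
G01 X326.19 Y67.76 F952
M5
G0 X384.87 Y163.14
M3 S901
G01 X259.66 Y108.12 F952
G01 X88.66 Y42.64 F952
G01 X384.87 Y163.14 F952
M5
G0 X68.81 Y191.82
M3 S901
G01 X229.10 Y191.82 F952
G01 X229.10 Y127.18 F952
G01 X68.81 Y127.18 F952
G01 X68.81 Y191.82 F952
M5
G0 X197.16 Y69.27
M3 S901
G01 X182.24 Y105.29 F952
G01 X146.22 Y120.21 F952
G01 X110.20 Y105.29 F952
G01 X95.28 Y69.27 F952
G01 X110.20 Y33.25 F952
G01 X146.22 Y18.33 F952
G01 X182.24 Y33.25 F952
G01 X197.16 Y69.27 F952
M5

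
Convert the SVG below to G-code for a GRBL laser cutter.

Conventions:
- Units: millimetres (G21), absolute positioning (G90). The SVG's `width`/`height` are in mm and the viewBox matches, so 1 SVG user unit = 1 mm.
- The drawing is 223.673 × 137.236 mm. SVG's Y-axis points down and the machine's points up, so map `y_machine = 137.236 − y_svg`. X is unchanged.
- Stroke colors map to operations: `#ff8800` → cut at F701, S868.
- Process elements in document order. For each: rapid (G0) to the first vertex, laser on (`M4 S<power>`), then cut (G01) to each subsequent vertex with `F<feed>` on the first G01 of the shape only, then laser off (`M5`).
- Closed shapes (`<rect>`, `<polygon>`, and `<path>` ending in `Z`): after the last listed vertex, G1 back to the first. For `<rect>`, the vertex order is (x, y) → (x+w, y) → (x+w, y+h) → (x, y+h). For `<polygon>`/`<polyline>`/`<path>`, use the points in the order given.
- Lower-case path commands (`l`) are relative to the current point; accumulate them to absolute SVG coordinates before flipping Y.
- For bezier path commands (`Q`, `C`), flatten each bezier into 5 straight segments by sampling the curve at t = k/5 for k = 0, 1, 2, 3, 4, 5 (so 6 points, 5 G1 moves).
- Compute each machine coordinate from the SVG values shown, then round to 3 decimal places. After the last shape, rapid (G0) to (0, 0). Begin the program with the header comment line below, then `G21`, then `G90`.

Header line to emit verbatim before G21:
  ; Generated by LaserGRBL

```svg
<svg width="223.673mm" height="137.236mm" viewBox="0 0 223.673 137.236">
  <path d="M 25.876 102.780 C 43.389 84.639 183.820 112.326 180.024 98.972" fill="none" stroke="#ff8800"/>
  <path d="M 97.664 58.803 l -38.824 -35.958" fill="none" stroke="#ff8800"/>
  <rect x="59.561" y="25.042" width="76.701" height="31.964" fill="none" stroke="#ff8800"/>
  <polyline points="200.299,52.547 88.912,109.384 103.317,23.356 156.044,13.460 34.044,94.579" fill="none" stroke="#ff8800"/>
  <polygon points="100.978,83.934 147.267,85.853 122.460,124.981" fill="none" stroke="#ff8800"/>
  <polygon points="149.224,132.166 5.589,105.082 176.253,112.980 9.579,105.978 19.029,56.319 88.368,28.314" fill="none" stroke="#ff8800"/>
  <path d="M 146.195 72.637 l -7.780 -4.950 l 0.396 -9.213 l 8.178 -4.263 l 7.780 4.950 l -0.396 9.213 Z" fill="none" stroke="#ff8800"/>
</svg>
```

; Generated by LaserGRBL
G21
G90
G0 X25.876 Y34.456
M4 S868
G01 X48.997 Y40.536 F701
G01 X88.795 Y39.787
G01 X132.448 Y36.379
G01 X167.132 Y34.482
G01 X180.024 Y38.264
M5
G0 X97.664 Y78.433
M4 S868
G01 X58.840 Y114.391 F701
M5
G0 X59.561 Y112.194
M4 S868
G01 X136.262 Y112.194 F701
G01 X136.262 Y80.230
G01 X59.561 Y80.230
G01 X59.561 Y112.194
M5
G0 X200.299 Y84.689
M4 S868
G01 X88.912 Y27.852 F701
G01 X103.317 Y113.880
G01 X156.044 Y123.776
G01 X34.044 Y42.657
M5
G0 X100.978 Y53.302
M4 S868
G01 X147.267 Y51.383 F701
G01 X122.460 Y12.255
G01 X100.978 Y53.302
M5
G0 X149.224 Y5.070
M4 S868
G01 X5.589 Y32.154 F701
G01 X176.253 Y24.256
G01 X9.579 Y31.258
G01 X19.029 Y80.917
G01 X88.368 Y108.922
G01 X149.224 Y5.070
M5
G0 X146.195 Y64.599
M4 S868
G01 X138.415 Y69.549 F701
G01 X138.811 Y78.762
G01 X146.989 Y83.025
G01 X154.769 Y78.075
G01 X154.373 Y68.862
G01 X146.195 Y64.599
M5
G0 X0.000 Y0.000

1 u = 1 mm; y_m = 137.236 − y.

[1] `<path>` cubic bezier, #ff8800→cut S868 F701: (25.876,34.456) → (48.997,40.536) → (88.795,39.787) → (132.448,36.379) → (167.132,34.482) → (180.024,38.264)

[2] `<path>` line segment, #ff8800→cut S868 F701: (97.664,78.433) → (58.840,114.391)

[3] `<rect>` rectangle, #ff8800→cut S868 F701: (59.561,112.194) → (136.262,112.194) → (136.262,80.230) → (59.561,80.230) → (59.561,112.194) (closed)

[4] `<polyline>` open polyline, #ff8800→cut S868 F701: (200.299,84.689) → (88.912,27.852) → (103.317,113.880) → (156.044,123.776) → (34.044,42.657)

[5] `<polygon>` regular polygon, #ff8800→cut S868 F701: (100.978,53.302) → (147.267,51.383) → (122.460,12.255) → (100.978,53.302) (closed)

[6] `<polygon>` closed polygon, #ff8800→cut S868 F701: (149.224,5.070) → (5.589,32.154) → (176.253,24.256) → (9.579,31.258) → (19.029,80.917) → (88.368,108.922) → (149.224,5.070) (closed)

[7] `<path>` regular polygon, #ff8800→cut S868 F701: (146.195,64.599) → (138.415,69.549) → (138.811,78.762) → (146.989,83.025) → (154.769,78.075) → (154.373,68.862) → (146.195,64.599) (closed)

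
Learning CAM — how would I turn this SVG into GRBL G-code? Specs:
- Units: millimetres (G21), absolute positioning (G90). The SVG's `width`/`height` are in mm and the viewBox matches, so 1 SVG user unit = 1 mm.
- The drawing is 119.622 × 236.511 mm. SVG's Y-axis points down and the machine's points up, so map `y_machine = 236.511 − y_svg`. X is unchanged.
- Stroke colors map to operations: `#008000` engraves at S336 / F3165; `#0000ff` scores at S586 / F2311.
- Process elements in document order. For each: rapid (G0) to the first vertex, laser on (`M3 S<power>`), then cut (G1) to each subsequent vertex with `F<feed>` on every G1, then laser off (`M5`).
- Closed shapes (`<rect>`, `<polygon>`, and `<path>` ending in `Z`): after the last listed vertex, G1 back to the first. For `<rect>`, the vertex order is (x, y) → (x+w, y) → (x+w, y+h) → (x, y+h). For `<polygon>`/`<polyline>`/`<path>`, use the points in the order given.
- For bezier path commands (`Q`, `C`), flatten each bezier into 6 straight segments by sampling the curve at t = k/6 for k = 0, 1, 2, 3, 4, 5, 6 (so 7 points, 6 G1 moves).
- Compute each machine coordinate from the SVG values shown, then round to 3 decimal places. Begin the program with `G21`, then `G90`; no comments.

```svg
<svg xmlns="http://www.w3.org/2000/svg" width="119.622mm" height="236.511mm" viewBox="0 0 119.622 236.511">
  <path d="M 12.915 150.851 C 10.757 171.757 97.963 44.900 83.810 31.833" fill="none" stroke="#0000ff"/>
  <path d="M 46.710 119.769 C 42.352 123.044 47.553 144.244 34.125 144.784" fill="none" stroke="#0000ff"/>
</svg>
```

viewBox `0 0 119.622 236.511` with mm width/height → 1 unit = 1 mm. Flip: y_m = 236.511 − y_svg.

**Shape 1** — `<path>` cubic bezier, stroke `#0000ff` → score (S586, F2311). Control points (SVG): P0=(12.915,150.851), P1=(10.757,171.757), P2=(97.963,44.900), P3=(83.810,31.833); sampled at t=k/6. Machine vertices: (12.915,85.660) → (18.400,86.310) → (33.481,104.321) → (52.861,132.429) → (71.240,163.368) → (83.323,189.873) → (83.810,204.678). Open path.

**Shape 2** — `<path>` cubic bezier, stroke `#0000ff` → score (S586, F2311). Control points (SVG): P0=(46.710,119.769), P1=(42.352,123.044), P2=(47.553,144.244), P3=(34.125,144.784); sampled at t=k/6. Machine vertices: (46.710,116.742) → (45.197,113.789) → (44.494,108.921) → (43.819,103.209) → (42.387,97.725) → (39.417,93.540) → (34.125,91.727). Open path.

G21
G90
G0 X12.915 Y85.660
M3 S586
G1 X18.400 Y86.310 F2311
G1 X33.481 Y104.321 F2311
G1 X52.861 Y132.429 F2311
G1 X71.240 Y163.368 F2311
G1 X83.323 Y189.873 F2311
G1 X83.810 Y204.678 F2311
M5
G0 X46.710 Y116.742
M3 S586
G1 X45.197 Y113.789 F2311
G1 X44.494 Y108.921 F2311
G1 X43.819 Y103.209 F2311
G1 X42.387 Y97.725 F2311
G1 X39.417 Y93.540 F2311
G1 X34.125 Y91.727 F2311
M5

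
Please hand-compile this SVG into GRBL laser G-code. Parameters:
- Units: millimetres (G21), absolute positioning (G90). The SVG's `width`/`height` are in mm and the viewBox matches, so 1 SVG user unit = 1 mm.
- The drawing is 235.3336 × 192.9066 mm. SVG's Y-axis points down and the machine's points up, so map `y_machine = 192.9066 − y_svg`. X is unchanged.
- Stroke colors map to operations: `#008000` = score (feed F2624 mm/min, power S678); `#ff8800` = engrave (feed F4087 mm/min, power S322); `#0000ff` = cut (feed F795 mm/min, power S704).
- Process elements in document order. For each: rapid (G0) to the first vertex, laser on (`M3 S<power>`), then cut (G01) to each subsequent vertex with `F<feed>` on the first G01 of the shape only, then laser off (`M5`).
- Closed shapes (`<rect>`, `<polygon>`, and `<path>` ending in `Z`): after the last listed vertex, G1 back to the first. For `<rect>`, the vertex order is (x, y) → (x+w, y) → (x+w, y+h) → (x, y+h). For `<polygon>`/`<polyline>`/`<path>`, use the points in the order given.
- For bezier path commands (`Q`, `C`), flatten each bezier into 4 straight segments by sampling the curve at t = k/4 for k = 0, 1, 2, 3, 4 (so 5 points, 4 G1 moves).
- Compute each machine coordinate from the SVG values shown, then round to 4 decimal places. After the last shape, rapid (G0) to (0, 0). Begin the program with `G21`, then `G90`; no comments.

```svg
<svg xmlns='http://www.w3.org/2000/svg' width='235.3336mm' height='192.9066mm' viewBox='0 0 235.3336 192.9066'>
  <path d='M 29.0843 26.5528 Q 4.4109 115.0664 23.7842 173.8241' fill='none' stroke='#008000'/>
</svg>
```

G21
G90
G0 X29.0843 Y166.3538
M3 S678
G01 X19.5005 Y123.9567 F2624
G01 X15.4226 Y85.2792
G01 X16.8505 Y50.3211
G01 X23.7842 Y19.0825
M5
G0 X0.0000 Y0.0000

Since the viewBox matches the mm dimensions, user units are millimetres directly. The only transform is the Y-flip y_m = 192.9066 − y_svg.

Shape 1 is a quadratic bezier drawn with `<path>`. Its stroke #008000 means score at S678, F2624. After flipping Y the toolpath is (29.0843,166.3538) → (19.5005,123.9567) → (15.4226,85.2792) → (16.8505,50.3211) → (23.7842,19.0825).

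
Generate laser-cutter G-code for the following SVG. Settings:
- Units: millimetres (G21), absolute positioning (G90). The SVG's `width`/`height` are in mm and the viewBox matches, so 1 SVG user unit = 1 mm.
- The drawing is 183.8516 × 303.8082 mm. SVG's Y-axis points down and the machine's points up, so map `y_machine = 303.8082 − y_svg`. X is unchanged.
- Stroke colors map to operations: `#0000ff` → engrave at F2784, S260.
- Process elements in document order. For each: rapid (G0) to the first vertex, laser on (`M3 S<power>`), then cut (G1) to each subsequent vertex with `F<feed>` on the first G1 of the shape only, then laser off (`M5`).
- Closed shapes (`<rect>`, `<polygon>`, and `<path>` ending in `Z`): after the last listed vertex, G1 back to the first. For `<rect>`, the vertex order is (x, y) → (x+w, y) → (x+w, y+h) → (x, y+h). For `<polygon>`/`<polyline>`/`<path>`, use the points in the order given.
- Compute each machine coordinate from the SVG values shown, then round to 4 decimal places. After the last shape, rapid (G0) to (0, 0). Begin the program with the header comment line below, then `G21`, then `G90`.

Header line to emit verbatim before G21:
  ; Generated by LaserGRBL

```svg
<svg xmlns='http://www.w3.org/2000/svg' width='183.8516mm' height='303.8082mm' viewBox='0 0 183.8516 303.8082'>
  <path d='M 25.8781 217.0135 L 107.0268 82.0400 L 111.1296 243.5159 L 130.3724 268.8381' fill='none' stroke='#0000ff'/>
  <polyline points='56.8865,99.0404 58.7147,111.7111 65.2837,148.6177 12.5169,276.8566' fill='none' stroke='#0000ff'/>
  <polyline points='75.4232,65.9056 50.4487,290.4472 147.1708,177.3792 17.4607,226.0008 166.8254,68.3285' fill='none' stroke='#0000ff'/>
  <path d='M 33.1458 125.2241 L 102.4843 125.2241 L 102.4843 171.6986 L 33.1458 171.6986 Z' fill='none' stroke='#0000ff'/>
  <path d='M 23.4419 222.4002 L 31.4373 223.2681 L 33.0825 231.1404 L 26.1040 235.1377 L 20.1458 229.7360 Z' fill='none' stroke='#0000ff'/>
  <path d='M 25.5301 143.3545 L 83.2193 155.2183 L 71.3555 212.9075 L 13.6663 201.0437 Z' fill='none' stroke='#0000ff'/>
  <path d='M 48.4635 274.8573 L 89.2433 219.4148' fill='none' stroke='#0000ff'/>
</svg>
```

viewBox `0 0 183.8516 303.8082` with mm width/height → 1 unit = 1 mm. Flip: y_m = 303.8082 − y_svg.

**Shape 1** — `<path>` open polyline, stroke `#0000ff` → engrave (S260, F2784). Machine vertices: (25.8781,86.7947) → (107.0268,221.7682) → (111.1296,60.2923) → (130.3724,34.9701). Open path.

**Shape 2** — `<polyline>` open polyline, stroke `#0000ff` → engrave (S260, F2784). Machine vertices: (56.8865,204.7678) → (58.7147,192.0971) → (65.2837,155.1905) → (12.5169,26.9516). Open path.

**Shape 3** — `<polyline>` open polyline, stroke `#0000ff` → engrave (S260, F2784). Machine vertices: (75.4232,237.9026) → (50.4487,13.3610) → (147.1708,126.4290) → (17.4607,77.8074) → (166.8254,235.4797). Open path.

**Shape 4** — `<path>` rectangle, stroke `#0000ff` → engrave (S260, F2784). Machine vertices: (33.1458,178.5841) → (102.4843,178.5841) → (102.4843,132.1096) → (33.1458,132.1096) → (33.1458,178.5841). Closed: final G1 returns to the first vertex.

**Shape 5** — `<path>` regular polygon, stroke `#0000ff` → engrave (S260, F2784). Machine vertices: (23.4419,81.4080) → (31.4373,80.5401) → (33.0825,72.6678) → (26.1040,68.6705) → (20.1458,74.0722) → (23.4419,81.4080). Closed: final G1 returns to the first vertex.

**Shape 6** — `<path>` regular polygon, stroke `#0000ff` → engrave (S260, F2784). Machine vertices: (25.5301,160.4537) → (83.2193,148.5899) → (71.3555,90.9007) → (13.6663,102.7645) → (25.5301,160.4537). Closed: final G1 returns to the first vertex.

**Shape 7** — `<path>` line segment, stroke `#0000ff` → engrave (S260, F2784). Machine vertices: (48.4635,28.9509) → (89.2433,84.3934). Open path.

; Generated by LaserGRBL
G21
G90
G0 X25.8781 Y86.7947
M3 S260
G1 X107.0268 Y221.7682 F2784
G1 X111.1296 Y60.2923
G1 X130.3724 Y34.9701
M5
G0 X56.8865 Y204.7678
M3 S260
G1 X58.7147 Y192.0971 F2784
G1 X65.2837 Y155.1905
G1 X12.5169 Y26.9516
M5
G0 X75.4232 Y237.9026
M3 S260
G1 X50.4487 Y13.3610 F2784
G1 X147.1708 Y126.4290
G1 X17.4607 Y77.8074
G1 X166.8254 Y235.4797
M5
G0 X33.1458 Y178.5841
M3 S260
G1 X102.4843 Y178.5841 F2784
G1 X102.4843 Y132.1096
G1 X33.1458 Y132.1096
G1 X33.1458 Y178.5841
M5
G0 X23.4419 Y81.4080
M3 S260
G1 X31.4373 Y80.5401 F2784
G1 X33.0825 Y72.6678
G1 X26.1040 Y68.6705
G1 X20.1458 Y74.0722
G1 X23.4419 Y81.4080
M5
G0 X25.5301 Y160.4537
M3 S260
G1 X83.2193 Y148.5899 F2784
G1 X71.3555 Y90.9007
G1 X13.6663 Y102.7645
G1 X25.5301 Y160.4537
M5
G0 X48.4635 Y28.9509
M3 S260
G1 X89.2433 Y84.3934 F2784
M5
G0 X0.0000 Y0.0000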